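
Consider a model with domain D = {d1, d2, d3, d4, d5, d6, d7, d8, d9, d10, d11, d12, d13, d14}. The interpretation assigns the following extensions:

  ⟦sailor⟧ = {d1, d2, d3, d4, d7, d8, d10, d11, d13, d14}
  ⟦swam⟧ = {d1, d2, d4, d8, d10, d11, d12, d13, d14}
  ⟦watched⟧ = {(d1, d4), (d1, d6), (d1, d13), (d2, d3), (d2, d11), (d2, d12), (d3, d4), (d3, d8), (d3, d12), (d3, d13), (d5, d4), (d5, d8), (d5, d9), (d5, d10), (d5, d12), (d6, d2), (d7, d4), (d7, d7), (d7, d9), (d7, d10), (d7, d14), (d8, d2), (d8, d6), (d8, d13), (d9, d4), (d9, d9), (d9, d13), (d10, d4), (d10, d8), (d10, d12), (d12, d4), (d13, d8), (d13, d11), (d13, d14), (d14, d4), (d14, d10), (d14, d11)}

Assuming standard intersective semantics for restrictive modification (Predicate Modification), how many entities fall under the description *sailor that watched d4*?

5

⟦that watched d4⟧ = {x : ⟨x, d4⟩ ∈ ⟦watched⟧} = {d1, d3, d5, d7, d9, d10, d12, d14}
⟦sailor⟧ = {d1, d2, d3, d4, d7, d8, d10, d11, d13, d14}
… ∩ ⟦that watched d4⟧ = {d1, d2, d3, d4, d7, d8, d10, d11, d13, d14} ∩ {d1, d3, d5, d7, d9, d10, d12, d14} = {d1, d3, d7, d10, d14}
⟦sailor that watched d4⟧ = {d1, d3, d7, d10, d14}, so the cardinality is 5.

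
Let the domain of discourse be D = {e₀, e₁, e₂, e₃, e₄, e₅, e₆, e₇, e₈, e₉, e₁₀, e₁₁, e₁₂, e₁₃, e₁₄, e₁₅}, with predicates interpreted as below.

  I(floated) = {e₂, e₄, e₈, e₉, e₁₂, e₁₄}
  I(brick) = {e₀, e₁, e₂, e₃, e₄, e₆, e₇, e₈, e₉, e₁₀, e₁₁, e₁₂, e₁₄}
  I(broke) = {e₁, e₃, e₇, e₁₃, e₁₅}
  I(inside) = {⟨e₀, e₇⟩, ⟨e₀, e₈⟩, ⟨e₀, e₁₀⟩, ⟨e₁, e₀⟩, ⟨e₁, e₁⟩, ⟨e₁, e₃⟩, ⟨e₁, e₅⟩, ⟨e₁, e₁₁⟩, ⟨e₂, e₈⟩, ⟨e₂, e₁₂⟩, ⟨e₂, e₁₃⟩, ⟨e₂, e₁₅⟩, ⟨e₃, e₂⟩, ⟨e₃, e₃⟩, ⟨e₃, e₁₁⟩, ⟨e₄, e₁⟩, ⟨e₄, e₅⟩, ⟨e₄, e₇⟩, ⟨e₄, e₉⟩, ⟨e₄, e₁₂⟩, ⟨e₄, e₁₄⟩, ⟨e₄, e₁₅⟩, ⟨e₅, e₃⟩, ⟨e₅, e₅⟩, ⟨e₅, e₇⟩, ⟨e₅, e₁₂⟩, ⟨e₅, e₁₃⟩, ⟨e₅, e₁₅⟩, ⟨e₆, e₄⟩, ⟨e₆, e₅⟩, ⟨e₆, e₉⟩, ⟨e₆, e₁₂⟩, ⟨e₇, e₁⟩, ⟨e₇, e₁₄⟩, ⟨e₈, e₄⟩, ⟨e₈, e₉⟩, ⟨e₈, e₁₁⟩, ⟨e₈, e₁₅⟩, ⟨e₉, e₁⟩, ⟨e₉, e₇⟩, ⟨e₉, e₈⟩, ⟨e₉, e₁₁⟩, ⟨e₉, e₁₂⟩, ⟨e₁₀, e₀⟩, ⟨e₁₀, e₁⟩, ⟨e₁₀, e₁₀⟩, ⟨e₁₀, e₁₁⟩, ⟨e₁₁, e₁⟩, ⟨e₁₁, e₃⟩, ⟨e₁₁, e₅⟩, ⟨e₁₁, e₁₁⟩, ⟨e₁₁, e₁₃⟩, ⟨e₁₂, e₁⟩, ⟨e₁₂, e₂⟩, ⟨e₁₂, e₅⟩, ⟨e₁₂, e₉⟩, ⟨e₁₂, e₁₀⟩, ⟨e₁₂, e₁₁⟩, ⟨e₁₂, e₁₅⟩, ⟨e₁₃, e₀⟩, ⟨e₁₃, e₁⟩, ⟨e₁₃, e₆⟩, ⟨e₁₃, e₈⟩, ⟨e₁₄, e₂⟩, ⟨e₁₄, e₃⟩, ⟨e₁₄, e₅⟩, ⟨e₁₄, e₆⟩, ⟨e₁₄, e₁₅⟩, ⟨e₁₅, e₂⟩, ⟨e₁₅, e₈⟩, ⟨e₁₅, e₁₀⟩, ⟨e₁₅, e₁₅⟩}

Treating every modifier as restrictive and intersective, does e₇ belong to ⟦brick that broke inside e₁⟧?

⟦that broke⟧ = ⟦broke⟧ = {e₁, e₃, e₇, e₁₃, e₁₅}
⟦inside e₁⟧ = {x : ⟨x, e₁⟩ ∈ ⟦inside⟧} = {e₁, e₄, e₇, e₉, e₁₀, e₁₁, e₁₂, e₁₃}
⟦brick⟧ = {e₀, e₁, e₂, e₃, e₄, e₆, e₇, e₈, e₉, e₁₀, e₁₁, e₁₂, e₁₄}
… ∩ ⟦that broke⟧ = {e₀, e₁, e₂, e₃, e₄, e₆, e₇, e₈, e₉, e₁₀, e₁₁, e₁₂, e₁₄} ∩ {e₁, e₃, e₇, e₁₃, e₁₅} = {e₁, e₃, e₇}
… ∩ ⟦inside e₁⟧ = {e₁, e₃, e₇} ∩ {e₁, e₄, e₇, e₉, e₁₀, e₁₁, e₁₂, e₁₃} = {e₁, e₇}
⟦brick that broke inside e₁⟧ = {e₁, e₇}; e₇ ∈ this set.

yes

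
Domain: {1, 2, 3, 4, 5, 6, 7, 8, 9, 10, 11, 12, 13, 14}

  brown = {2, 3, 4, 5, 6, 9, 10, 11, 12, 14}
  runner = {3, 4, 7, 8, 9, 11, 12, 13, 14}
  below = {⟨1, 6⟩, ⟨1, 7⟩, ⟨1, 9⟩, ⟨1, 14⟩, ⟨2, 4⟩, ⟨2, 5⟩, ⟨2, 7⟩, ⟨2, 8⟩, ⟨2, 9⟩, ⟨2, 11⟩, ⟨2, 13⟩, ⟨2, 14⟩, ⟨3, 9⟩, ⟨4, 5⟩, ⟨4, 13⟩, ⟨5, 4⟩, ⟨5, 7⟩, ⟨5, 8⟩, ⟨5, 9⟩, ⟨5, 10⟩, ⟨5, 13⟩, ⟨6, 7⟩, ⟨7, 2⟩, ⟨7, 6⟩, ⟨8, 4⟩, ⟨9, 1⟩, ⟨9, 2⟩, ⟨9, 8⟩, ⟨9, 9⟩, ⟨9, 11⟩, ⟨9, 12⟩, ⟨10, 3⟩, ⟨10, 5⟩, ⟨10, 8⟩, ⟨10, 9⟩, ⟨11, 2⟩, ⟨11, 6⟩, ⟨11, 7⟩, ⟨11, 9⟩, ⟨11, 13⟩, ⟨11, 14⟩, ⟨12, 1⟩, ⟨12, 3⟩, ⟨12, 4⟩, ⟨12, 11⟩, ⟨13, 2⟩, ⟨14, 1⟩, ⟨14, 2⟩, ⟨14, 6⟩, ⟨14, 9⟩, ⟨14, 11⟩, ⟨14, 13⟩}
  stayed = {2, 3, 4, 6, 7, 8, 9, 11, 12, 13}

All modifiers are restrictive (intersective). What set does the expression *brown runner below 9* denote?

{3, 9, 11, 14}

⟦below 9⟧ = {x : ⟨x, 9⟩ ∈ ⟦below⟧} = {1, 2, 3, 5, 9, 10, 11, 14}
⟦runner⟧ = {3, 4, 7, 8, 9, 11, 12, 13, 14}
… ∩ ⟦below 9⟧ = {3, 4, 7, 8, 9, 11, 12, 13, 14} ∩ {1, 2, 3, 5, 9, 10, 11, 14} = {3, 9, 11, 14}
… ∩ ⟦brown⟧ = {3, 9, 11, 14} ∩ {2, 3, 4, 5, 6, 9, 10, 11, 12, 14} = {3, 9, 11, 14}
So ⟦brown runner below 9⟧ = {3, 9, 11, 14}.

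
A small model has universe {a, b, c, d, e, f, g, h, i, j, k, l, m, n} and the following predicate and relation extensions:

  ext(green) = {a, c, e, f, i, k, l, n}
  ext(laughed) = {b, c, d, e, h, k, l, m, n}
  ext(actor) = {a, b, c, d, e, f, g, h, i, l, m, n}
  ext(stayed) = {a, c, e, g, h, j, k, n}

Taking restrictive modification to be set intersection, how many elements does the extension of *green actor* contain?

⟦actor⟧ = {a, b, c, d, e, f, g, h, i, l, m, n}
… ∩ ⟦green⟧ = {a, b, c, d, e, f, g, h, i, l, m, n} ∩ {a, c, e, f, i, k, l, n} = {a, c, e, f, i, l, n}
⟦green actor⟧ = {a, c, e, f, i, l, n}, so the cardinality is 7.

7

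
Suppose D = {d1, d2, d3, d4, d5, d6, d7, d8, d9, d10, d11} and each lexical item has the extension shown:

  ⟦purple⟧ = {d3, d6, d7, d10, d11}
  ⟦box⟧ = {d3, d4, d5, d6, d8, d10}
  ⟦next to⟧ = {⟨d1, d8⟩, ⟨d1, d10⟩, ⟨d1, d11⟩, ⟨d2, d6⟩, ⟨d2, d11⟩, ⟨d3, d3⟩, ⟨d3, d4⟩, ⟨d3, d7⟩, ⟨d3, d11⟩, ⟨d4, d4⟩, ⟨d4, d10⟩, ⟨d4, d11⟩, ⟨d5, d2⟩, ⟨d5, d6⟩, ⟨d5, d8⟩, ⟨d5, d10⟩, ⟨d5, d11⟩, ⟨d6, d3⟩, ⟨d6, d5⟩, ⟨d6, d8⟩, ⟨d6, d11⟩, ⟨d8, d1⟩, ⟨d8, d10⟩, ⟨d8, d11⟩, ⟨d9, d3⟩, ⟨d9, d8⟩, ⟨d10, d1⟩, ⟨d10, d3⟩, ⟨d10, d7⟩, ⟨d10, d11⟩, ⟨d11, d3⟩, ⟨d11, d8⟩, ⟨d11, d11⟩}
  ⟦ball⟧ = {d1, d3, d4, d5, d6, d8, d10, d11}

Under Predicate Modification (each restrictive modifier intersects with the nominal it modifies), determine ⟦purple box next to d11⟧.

{d3, d6, d10}

⟦next to d11⟧ = {x : ⟨x, d11⟩ ∈ ⟦next to⟧} = {d1, d2, d3, d4, d5, d6, d8, d10, d11}
⟦box⟧ = {d3, d4, d5, d6, d8, d10}
… ∩ ⟦next to d11⟧ = {d3, d4, d5, d6, d8, d10} ∩ {d1, d2, d3, d4, d5, d6, d8, d10, d11} = {d3, d4, d5, d6, d8, d10}
… ∩ ⟦purple⟧ = {d3, d4, d5, d6, d8, d10} ∩ {d3, d6, d7, d10, d11} = {d3, d6, d10}
So ⟦purple box next to d11⟧ = {d3, d6, d10}.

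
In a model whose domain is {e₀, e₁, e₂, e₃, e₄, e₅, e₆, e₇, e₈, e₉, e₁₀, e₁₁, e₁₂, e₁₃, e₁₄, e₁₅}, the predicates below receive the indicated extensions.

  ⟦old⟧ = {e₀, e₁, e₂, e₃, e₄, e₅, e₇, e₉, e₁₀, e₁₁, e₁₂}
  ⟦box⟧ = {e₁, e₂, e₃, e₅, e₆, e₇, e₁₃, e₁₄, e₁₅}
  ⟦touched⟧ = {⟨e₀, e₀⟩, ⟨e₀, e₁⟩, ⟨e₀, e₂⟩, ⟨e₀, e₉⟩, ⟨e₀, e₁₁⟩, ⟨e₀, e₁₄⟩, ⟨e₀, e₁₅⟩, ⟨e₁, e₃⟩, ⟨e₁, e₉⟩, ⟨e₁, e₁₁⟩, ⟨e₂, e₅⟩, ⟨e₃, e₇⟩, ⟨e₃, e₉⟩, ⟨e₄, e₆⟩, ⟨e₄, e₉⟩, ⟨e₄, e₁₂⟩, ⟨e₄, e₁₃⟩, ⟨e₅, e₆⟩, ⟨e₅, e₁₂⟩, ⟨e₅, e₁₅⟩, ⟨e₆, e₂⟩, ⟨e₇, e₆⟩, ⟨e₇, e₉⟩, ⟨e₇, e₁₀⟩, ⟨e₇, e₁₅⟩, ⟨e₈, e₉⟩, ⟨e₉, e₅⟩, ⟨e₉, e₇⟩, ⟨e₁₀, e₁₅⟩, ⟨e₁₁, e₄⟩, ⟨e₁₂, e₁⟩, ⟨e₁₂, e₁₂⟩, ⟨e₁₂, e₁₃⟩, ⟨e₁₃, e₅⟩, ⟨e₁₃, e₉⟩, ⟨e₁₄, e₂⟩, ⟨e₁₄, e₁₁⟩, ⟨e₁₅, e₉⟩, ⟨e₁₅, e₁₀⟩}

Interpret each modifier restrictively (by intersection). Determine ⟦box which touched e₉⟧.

⟦which touched e₉⟧ = {x : ⟨x, e₉⟩ ∈ ⟦touched⟧} = {e₀, e₁, e₃, e₄, e₇, e₈, e₁₃, e₁₅}
⟦box⟧ = {e₁, e₂, e₃, e₅, e₆, e₇, e₁₃, e₁₄, e₁₅}
… ∩ ⟦which touched e₉⟧ = {e₁, e₂, e₃, e₅, e₆, e₇, e₁₃, e₁₄, e₁₅} ∩ {e₀, e₁, e₃, e₄, e₇, e₈, e₁₃, e₁₅} = {e₁, e₃, e₇, e₁₃, e₁₅}
So ⟦box which touched e₉⟧ = {e₁, e₃, e₇, e₁₃, e₁₅}.

{e₁, e₃, e₇, e₁₃, e₁₅}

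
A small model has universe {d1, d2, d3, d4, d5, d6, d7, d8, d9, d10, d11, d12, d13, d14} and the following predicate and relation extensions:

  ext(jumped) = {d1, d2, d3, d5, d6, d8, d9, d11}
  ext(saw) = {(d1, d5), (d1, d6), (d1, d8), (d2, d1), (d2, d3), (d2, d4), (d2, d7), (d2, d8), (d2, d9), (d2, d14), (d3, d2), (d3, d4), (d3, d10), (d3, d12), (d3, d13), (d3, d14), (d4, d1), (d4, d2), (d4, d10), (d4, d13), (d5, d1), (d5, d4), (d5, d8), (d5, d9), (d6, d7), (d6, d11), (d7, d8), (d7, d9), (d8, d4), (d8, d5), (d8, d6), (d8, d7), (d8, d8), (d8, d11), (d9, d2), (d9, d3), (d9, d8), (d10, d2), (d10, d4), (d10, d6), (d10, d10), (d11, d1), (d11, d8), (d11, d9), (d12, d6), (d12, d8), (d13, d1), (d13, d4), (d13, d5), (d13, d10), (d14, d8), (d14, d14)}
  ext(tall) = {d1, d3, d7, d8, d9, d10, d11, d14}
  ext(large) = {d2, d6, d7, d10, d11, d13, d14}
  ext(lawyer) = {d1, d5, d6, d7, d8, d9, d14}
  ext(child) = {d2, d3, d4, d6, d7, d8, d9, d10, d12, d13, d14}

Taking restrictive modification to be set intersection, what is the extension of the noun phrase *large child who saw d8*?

⟦who saw d8⟧ = {x : ⟨x, d8⟩ ∈ ⟦saw⟧} = {d1, d2, d5, d7, d8, d9, d11, d12, d14}
⟦child⟧ = {d2, d3, d4, d6, d7, d8, d9, d10, d12, d13, d14}
… ∩ ⟦who saw d8⟧ = {d2, d3, d4, d6, d7, d8, d9, d10, d12, d13, d14} ∩ {d1, d2, d5, d7, d8, d9, d11, d12, d14} = {d2, d7, d8, d9, d12, d14}
… ∩ ⟦large⟧ = {d2, d7, d8, d9, d12, d14} ∩ {d2, d6, d7, d10, d11, d13, d14} = {d2, d7, d14}
So ⟦large child who saw d8⟧ = {d2, d7, d14}.

{d2, d7, d14}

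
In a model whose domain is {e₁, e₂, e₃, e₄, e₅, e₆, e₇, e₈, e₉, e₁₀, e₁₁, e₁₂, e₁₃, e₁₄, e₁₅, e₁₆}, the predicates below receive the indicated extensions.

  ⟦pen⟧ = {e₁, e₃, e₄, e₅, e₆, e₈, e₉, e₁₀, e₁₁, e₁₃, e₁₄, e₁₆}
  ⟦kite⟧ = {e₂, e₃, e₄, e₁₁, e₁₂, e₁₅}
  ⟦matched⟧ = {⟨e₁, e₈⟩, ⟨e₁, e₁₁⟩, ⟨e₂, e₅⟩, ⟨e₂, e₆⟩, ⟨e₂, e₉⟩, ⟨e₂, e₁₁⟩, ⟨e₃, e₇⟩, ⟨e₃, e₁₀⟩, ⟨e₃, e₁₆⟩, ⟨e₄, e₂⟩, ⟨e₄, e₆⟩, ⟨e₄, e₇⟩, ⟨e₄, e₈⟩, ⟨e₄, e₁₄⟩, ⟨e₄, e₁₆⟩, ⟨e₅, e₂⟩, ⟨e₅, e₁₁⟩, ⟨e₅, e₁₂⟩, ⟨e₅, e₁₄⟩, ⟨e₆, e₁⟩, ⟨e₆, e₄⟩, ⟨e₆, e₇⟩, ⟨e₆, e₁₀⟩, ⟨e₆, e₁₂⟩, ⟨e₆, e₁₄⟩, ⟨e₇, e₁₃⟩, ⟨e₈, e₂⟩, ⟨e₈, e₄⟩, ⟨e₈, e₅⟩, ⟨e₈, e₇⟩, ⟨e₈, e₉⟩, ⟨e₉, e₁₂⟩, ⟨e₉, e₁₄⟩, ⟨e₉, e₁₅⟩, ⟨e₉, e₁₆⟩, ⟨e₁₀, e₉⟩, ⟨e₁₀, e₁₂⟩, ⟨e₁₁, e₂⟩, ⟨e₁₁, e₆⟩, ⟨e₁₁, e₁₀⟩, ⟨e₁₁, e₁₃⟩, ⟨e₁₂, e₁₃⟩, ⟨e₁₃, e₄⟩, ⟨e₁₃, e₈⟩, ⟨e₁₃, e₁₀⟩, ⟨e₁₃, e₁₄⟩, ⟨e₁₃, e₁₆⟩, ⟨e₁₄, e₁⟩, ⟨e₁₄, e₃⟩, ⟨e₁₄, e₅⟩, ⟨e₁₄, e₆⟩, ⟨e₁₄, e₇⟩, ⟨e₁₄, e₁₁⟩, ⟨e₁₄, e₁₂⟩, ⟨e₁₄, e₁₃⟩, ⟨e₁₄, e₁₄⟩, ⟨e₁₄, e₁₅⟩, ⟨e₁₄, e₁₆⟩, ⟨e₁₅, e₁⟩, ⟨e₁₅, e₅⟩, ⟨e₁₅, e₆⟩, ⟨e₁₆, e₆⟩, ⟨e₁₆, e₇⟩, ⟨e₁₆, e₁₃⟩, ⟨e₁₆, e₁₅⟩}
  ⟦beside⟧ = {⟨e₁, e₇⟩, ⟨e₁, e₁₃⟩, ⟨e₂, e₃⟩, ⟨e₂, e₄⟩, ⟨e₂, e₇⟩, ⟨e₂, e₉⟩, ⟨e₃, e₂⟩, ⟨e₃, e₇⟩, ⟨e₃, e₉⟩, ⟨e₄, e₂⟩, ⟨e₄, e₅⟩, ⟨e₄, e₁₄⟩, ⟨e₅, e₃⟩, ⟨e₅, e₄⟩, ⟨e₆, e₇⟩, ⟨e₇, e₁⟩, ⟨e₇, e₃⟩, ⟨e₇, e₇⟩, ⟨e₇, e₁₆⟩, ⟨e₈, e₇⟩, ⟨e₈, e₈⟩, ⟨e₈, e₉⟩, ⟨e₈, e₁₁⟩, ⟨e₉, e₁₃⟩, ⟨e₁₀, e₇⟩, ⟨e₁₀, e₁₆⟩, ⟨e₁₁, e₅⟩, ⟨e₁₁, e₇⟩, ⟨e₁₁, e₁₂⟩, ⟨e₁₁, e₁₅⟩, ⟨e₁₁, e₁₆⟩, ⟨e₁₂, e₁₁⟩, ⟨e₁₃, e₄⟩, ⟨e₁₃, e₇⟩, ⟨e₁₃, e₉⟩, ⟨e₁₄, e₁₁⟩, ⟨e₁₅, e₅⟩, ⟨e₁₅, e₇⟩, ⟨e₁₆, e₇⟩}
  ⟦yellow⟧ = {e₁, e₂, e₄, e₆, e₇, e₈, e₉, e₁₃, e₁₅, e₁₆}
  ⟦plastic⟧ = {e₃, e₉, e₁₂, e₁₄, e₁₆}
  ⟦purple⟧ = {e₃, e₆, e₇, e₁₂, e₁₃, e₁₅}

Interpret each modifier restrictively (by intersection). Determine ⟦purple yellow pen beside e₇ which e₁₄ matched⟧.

⟦beside e₇⟧ = {x : ⟨x, e₇⟩ ∈ ⟦beside⟧} = {e₁, e₂, e₃, e₆, e₇, e₈, e₁₀, e₁₁, e₁₃, e₁₅, e₁₆}
⟦which e₁₄ matched⟧ = {x : ⟨e₁₄, x⟩ ∈ ⟦matched⟧} = {e₁, e₃, e₅, e₆, e₇, e₁₁, e₁₂, e₁₃, e₁₄, e₁₅, e₁₆}
⟦pen⟧ = {e₁, e₃, e₄, e₅, e₆, e₈, e₉, e₁₀, e₁₁, e₁₃, e₁₄, e₁₆}
… ∩ ⟦beside e₇⟧ = {e₁, e₃, e₄, e₅, e₆, e₈, e₉, e₁₀, e₁₁, e₁₃, e₁₄, e₁₆} ∩ {e₁, e₂, e₃, e₆, e₇, e₈, e₁₀, e₁₁, e₁₃, e₁₅, e₁₆} = {e₁, e₃, e₆, e₈, e₁₀, e₁₁, e₁₃, e₁₆}
… ∩ ⟦which e₁₄ matched⟧ = {e₁, e₃, e₆, e₈, e₁₀, e₁₁, e₁₃, e₁₆} ∩ {e₁, e₃, e₅, e₆, e₇, e₁₁, e₁₂, e₁₃, e₁₄, e₁₅, e₁₆} = {e₁, e₃, e₆, e₁₁, e₁₃, e₁₆}
… ∩ ⟦purple⟧ = {e₁, e₃, e₆, e₁₁, e₁₃, e₁₆} ∩ {e₃, e₆, e₇, e₁₂, e₁₃, e₁₅} = {e₃, e₆, e₁₃}
… ∩ ⟦yellow⟧ = {e₃, e₆, e₁₃} ∩ {e₁, e₂, e₄, e₆, e₇, e₈, e₉, e₁₃, e₁₅, e₁₆} = {e₆, e₁₃}
So ⟦purple yellow pen beside e₇ which e₁₄ matched⟧ = {e₆, e₁₃}.

{e₆, e₁₃}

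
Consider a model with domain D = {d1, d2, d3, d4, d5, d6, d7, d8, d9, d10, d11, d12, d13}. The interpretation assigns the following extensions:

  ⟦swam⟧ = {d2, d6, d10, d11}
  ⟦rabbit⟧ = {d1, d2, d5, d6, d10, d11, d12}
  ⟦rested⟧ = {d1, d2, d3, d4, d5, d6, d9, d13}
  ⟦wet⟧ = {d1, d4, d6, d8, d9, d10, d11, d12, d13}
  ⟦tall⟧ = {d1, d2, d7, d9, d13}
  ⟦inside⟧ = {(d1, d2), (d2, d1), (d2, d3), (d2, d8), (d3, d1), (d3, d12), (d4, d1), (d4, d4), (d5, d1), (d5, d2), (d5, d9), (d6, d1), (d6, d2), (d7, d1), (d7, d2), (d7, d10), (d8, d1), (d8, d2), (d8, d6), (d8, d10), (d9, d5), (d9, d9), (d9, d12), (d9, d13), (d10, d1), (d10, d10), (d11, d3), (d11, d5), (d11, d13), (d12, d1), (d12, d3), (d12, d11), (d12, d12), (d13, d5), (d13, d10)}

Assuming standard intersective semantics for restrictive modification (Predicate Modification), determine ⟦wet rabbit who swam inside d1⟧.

{d6, d10}

⟦who swam⟧ = ⟦swam⟧ = {d2, d6, d10, d11}
⟦inside d1⟧ = {x : ⟨x, d1⟩ ∈ ⟦inside⟧} = {d2, d3, d4, d5, d6, d7, d8, d10, d12}
⟦rabbit⟧ = {d1, d2, d5, d6, d10, d11, d12}
… ∩ ⟦who swam⟧ = {d1, d2, d5, d6, d10, d11, d12} ∩ {d2, d6, d10, d11} = {d2, d6, d10, d11}
… ∩ ⟦inside d1⟧ = {d2, d6, d10, d11} ∩ {d2, d3, d4, d5, d6, d7, d8, d10, d12} = {d2, d6, d10}
… ∩ ⟦wet⟧ = {d2, d6, d10} ∩ {d1, d4, d6, d8, d9, d10, d11, d12, d13} = {d6, d10}
So ⟦wet rabbit who swam inside d1⟧ = {d6, d10}.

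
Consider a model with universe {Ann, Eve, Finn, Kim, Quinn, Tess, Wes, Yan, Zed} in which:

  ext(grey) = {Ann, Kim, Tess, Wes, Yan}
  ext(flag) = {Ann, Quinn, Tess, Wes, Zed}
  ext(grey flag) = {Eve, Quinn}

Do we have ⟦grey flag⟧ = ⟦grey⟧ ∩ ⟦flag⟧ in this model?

⟦grey⟧ ∩ ⟦flag⟧ = {Ann, Kim, Tess, Wes, Yan} ∩ {Ann, Quinn, Tess, Wes, Zed} = {Ann, Tess, Wes}
Observed ⟦grey flag⟧ = {Eve, Quinn}.
These differ, so the modifier is not intersective in this model.

no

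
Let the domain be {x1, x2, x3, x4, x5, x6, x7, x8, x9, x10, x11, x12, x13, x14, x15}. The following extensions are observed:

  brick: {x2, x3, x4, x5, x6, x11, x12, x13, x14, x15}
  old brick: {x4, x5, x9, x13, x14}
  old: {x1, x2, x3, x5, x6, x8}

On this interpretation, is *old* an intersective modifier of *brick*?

no

⟦old⟧ ∩ ⟦brick⟧ = {x1, x2, x3, x5, x6, x8} ∩ {x2, x3, x4, x5, x6, x11, x12, x13, x14, x15} = {x2, x3, x5, x6}
Observed ⟦old brick⟧ = {x4, x5, x9, x13, x14}.
These differ, so the modifier is not intersective in this model.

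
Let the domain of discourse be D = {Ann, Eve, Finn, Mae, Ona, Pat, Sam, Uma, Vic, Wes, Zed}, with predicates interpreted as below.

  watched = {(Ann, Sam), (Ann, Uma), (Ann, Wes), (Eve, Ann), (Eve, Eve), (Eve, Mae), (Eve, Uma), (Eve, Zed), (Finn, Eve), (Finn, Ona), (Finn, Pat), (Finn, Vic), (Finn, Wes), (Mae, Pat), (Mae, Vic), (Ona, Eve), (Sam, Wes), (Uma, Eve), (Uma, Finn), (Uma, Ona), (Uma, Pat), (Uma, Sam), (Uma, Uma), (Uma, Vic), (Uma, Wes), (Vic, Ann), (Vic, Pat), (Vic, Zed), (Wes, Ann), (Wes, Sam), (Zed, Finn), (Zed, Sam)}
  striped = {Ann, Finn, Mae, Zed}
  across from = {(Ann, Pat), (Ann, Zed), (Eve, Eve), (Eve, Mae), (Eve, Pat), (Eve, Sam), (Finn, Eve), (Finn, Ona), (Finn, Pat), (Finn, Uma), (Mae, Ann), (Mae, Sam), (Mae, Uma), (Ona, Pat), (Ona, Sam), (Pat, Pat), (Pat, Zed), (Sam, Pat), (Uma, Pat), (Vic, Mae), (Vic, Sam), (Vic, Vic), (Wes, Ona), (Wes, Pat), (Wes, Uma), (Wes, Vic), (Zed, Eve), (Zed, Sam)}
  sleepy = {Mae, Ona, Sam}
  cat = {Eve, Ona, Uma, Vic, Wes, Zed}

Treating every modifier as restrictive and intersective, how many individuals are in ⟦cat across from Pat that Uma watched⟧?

⟦across from Pat⟧ = {x : ⟨x, Pat⟩ ∈ ⟦across from⟧} = {Ann, Eve, Finn, Ona, Pat, Sam, Uma, Wes}
⟦that Uma watched⟧ = {x : ⟨Uma, x⟩ ∈ ⟦watched⟧} = {Eve, Finn, Ona, Pat, Sam, Uma, Vic, Wes}
⟦cat⟧ = {Eve, Ona, Uma, Vic, Wes, Zed}
… ∩ ⟦across from Pat⟧ = {Eve, Ona, Uma, Vic, Wes, Zed} ∩ {Ann, Eve, Finn, Ona, Pat, Sam, Uma, Wes} = {Eve, Ona, Uma, Wes}
… ∩ ⟦that Uma watched⟧ = {Eve, Ona, Uma, Wes} ∩ {Eve, Finn, Ona, Pat, Sam, Uma, Vic, Wes} = {Eve, Ona, Uma, Wes}
⟦cat across from Pat that Uma watched⟧ = {Eve, Ona, Uma, Wes}, so the cardinality is 4.

4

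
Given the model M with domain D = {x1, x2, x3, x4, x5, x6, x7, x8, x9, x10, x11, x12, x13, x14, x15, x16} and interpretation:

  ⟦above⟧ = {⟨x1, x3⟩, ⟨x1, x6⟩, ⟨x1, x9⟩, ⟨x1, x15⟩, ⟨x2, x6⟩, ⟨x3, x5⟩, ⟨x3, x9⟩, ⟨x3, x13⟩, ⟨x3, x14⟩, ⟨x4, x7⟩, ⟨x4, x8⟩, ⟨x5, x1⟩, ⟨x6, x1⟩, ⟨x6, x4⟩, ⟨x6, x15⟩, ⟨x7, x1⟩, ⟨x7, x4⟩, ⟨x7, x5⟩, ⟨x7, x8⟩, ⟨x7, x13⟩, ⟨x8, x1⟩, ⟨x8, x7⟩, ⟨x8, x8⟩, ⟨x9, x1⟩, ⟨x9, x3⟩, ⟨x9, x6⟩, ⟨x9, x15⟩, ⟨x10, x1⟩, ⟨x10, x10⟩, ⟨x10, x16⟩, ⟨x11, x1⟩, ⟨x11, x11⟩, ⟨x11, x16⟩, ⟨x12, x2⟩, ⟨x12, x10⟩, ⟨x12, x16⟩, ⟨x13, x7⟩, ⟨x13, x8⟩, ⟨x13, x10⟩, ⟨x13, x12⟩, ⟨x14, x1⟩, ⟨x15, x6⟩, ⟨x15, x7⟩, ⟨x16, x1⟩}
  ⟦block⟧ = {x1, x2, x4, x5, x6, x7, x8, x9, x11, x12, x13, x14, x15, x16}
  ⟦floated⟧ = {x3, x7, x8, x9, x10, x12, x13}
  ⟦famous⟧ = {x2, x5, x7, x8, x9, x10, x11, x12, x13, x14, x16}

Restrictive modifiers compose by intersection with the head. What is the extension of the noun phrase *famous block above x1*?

⟦above x1⟧ = {x : ⟨x, x1⟩ ∈ ⟦above⟧} = {x5, x6, x7, x8, x9, x10, x11, x14, x16}
⟦block⟧ = {x1, x2, x4, x5, x6, x7, x8, x9, x11, x12, x13, x14, x15, x16}
… ∩ ⟦above x1⟧ = {x1, x2, x4, x5, x6, x7, x8, x9, x11, x12, x13, x14, x15, x16} ∩ {x5, x6, x7, x8, x9, x10, x11, x14, x16} = {x5, x6, x7, x8, x9, x11, x14, x16}
… ∩ ⟦famous⟧ = {x5, x6, x7, x8, x9, x11, x14, x16} ∩ {x2, x5, x7, x8, x9, x10, x11, x12, x13, x14, x16} = {x5, x7, x8, x9, x11, x14, x16}
So ⟦famous block above x1⟧ = {x5, x7, x8, x9, x11, x14, x16}.

{x5, x7, x8, x9, x11, x14, x16}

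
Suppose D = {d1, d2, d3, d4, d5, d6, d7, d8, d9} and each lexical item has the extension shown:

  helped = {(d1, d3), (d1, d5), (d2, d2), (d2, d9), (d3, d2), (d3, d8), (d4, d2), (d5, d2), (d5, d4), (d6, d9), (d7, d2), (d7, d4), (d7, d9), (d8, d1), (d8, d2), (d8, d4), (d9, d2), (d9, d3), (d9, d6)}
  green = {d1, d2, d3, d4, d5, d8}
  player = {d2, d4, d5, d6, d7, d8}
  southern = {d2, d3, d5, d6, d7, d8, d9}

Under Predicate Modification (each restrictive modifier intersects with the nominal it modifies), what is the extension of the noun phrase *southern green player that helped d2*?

⟦that helped d2⟧ = {x : ⟨x, d2⟩ ∈ ⟦helped⟧} = {d2, d3, d4, d5, d7, d8, d9}
⟦player⟧ = {d2, d4, d5, d6, d7, d8}
… ∩ ⟦that helped d2⟧ = {d2, d4, d5, d6, d7, d8} ∩ {d2, d3, d4, d5, d7, d8, d9} = {d2, d4, d5, d7, d8}
… ∩ ⟦southern⟧ = {d2, d4, d5, d7, d8} ∩ {d2, d3, d5, d6, d7, d8, d9} = {d2, d5, d7, d8}
… ∩ ⟦green⟧ = {d2, d5, d7, d8} ∩ {d1, d2, d3, d4, d5, d8} = {d2, d5, d8}
So ⟦southern green player that helped d2⟧ = {d2, d5, d8}.

{d2, d5, d8}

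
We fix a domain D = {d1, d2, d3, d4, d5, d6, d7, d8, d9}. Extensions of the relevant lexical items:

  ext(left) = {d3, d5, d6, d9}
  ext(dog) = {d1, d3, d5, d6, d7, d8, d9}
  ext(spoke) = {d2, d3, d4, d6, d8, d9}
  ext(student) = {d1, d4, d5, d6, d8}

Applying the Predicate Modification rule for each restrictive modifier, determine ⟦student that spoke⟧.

⟦that spoke⟧ = ⟦spoke⟧ = {d2, d3, d4, d6, d8, d9}
⟦student⟧ = {d1, d4, d5, d6, d8}
… ∩ ⟦that spoke⟧ = {d1, d4, d5, d6, d8} ∩ {d2, d3, d4, d6, d8, d9} = {d4, d6, d8}
So ⟦student that spoke⟧ = {d4, d6, d8}.

{d4, d6, d8}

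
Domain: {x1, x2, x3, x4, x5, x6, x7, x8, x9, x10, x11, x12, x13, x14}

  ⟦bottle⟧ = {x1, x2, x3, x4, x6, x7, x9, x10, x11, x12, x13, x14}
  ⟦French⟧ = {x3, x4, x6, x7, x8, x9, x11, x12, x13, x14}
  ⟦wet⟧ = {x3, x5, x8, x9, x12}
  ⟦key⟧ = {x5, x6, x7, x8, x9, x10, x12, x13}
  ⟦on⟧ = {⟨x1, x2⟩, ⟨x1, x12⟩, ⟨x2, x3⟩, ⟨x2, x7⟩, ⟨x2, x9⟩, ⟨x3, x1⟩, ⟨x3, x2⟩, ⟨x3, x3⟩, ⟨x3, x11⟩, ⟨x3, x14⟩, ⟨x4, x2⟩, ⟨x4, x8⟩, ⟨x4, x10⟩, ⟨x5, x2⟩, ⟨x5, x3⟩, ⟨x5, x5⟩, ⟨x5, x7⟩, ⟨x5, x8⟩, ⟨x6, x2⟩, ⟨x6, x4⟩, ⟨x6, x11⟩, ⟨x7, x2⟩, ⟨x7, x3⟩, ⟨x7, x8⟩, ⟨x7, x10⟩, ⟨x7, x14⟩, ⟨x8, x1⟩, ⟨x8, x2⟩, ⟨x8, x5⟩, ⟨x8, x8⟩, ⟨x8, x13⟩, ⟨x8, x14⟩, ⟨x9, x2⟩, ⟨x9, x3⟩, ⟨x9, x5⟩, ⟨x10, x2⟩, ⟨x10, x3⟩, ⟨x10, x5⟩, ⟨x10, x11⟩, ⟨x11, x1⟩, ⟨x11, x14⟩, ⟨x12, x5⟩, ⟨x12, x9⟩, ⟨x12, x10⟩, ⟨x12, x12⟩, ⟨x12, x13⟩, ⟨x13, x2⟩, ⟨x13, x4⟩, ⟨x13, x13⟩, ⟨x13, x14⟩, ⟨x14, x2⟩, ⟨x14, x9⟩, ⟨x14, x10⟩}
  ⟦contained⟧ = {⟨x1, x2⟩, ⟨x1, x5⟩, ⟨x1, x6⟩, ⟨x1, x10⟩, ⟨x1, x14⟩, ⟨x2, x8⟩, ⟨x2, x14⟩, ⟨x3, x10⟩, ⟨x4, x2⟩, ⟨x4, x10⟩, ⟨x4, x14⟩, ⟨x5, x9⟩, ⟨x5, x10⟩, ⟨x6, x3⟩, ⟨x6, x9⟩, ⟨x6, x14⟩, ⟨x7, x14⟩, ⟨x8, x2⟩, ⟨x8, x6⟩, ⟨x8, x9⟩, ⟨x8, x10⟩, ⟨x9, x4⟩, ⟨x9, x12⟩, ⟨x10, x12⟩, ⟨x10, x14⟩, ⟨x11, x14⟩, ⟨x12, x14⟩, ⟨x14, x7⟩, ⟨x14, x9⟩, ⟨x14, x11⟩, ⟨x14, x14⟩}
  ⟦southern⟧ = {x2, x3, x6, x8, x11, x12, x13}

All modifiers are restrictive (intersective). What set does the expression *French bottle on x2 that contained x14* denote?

{x4, x6, x7, x14}

⟦on x2⟧ = {x : ⟨x, x2⟩ ∈ ⟦on⟧} = {x1, x3, x4, x5, x6, x7, x8, x9, x10, x13, x14}
⟦that contained x14⟧ = {x : ⟨x, x14⟩ ∈ ⟦contained⟧} = {x1, x2, x4, x6, x7, x10, x11, x12, x14}
⟦bottle⟧ = {x1, x2, x3, x4, x6, x7, x9, x10, x11, x12, x13, x14}
… ∩ ⟦on x2⟧ = {x1, x2, x3, x4, x6, x7, x9, x10, x11, x12, x13, x14} ∩ {x1, x3, x4, x5, x6, x7, x8, x9, x10, x13, x14} = {x1, x3, x4, x6, x7, x9, x10, x13, x14}
… ∩ ⟦that contained x14⟧ = {x1, x3, x4, x6, x7, x9, x10, x13, x14} ∩ {x1, x2, x4, x6, x7, x10, x11, x12, x14} = {x1, x4, x6, x7, x10, x14}
… ∩ ⟦French⟧ = {x1, x4, x6, x7, x10, x14} ∩ {x3, x4, x6, x7, x8, x9, x11, x12, x13, x14} = {x4, x6, x7, x14}
So ⟦French bottle on x2 that contained x14⟧ = {x4, x6, x7, x14}.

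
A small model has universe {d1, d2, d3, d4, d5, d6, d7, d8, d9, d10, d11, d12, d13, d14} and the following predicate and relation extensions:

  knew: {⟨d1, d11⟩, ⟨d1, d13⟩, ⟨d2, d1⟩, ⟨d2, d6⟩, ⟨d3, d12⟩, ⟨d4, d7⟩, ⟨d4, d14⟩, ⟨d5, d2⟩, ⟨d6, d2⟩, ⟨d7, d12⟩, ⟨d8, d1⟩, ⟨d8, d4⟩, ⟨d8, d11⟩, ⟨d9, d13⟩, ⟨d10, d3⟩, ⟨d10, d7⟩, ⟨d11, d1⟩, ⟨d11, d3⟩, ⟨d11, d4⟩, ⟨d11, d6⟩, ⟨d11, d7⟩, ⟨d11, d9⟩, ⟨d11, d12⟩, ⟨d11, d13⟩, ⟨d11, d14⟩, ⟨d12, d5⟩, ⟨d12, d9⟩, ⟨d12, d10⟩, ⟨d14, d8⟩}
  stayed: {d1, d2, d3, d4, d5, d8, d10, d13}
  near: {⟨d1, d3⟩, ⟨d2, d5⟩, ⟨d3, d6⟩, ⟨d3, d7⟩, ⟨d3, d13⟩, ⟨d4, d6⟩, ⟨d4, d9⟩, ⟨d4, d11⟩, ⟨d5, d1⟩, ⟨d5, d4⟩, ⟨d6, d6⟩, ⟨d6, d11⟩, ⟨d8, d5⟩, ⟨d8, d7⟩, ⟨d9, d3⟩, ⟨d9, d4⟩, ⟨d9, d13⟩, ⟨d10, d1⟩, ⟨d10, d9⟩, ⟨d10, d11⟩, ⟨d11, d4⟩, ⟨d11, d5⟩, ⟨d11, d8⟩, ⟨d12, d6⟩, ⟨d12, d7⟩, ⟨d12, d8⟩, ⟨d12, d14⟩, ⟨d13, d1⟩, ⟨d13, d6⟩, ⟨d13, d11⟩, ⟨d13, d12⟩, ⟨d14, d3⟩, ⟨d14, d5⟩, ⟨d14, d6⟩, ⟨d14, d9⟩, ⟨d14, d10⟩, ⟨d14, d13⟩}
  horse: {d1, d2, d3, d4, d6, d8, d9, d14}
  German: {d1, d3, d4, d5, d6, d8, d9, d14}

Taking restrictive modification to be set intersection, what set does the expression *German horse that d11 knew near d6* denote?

{d3, d4, d6, d14}

⟦that d11 knew⟧ = {x : ⟨d11, x⟩ ∈ ⟦knew⟧} = {d1, d3, d4, d6, d7, d9, d12, d13, d14}
⟦near d6⟧ = {x : ⟨x, d6⟩ ∈ ⟦near⟧} = {d3, d4, d6, d12, d13, d14}
⟦horse⟧ = {d1, d2, d3, d4, d6, d8, d9, d14}
… ∩ ⟦that d11 knew⟧ = {d1, d2, d3, d4, d6, d8, d9, d14} ∩ {d1, d3, d4, d6, d7, d9, d12, d13, d14} = {d1, d3, d4, d6, d9, d14}
… ∩ ⟦near d6⟧ = {d1, d3, d4, d6, d9, d14} ∩ {d3, d4, d6, d12, d13, d14} = {d3, d4, d6, d14}
… ∩ ⟦German⟧ = {d3, d4, d6, d14} ∩ {d1, d3, d4, d5, d6, d8, d9, d14} = {d3, d4, d6, d14}
So ⟦German horse that d11 knew near d6⟧ = {d3, d4, d6, d14}.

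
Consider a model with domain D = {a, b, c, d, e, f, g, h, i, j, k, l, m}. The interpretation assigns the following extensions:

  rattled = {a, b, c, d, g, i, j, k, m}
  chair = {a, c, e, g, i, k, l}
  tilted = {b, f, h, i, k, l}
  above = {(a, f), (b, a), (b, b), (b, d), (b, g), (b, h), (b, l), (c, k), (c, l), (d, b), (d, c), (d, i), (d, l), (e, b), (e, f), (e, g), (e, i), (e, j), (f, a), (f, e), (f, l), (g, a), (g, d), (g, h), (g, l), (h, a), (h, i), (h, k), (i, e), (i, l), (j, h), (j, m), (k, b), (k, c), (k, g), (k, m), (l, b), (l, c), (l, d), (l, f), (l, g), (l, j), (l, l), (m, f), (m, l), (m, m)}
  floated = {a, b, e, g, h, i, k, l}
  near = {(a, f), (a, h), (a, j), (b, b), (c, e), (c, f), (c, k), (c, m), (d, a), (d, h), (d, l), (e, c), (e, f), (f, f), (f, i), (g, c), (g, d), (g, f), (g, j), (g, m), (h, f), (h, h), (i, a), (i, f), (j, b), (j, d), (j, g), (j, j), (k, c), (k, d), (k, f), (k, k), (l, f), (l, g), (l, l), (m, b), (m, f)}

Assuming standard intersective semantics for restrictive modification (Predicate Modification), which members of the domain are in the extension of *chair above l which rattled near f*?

{c, g, i}

⟦above l⟧ = {x : ⟨x, l⟩ ∈ ⟦above⟧} = {b, c, d, f, g, i, l, m}
⟦which rattled⟧ = ⟦rattled⟧ = {a, b, c, d, g, i, j, k, m}
⟦near f⟧ = {x : ⟨x, f⟩ ∈ ⟦near⟧} = {a, c, e, f, g, h, i, k, l, m}
⟦chair⟧ = {a, c, e, g, i, k, l}
… ∩ ⟦above l⟧ = {a, c, e, g, i, k, l} ∩ {b, c, d, f, g, i, l, m} = {c, g, i, l}
… ∩ ⟦which rattled⟧ = {c, g, i, l} ∩ {a, b, c, d, g, i, j, k, m} = {c, g, i}
… ∩ ⟦near f⟧ = {c, g, i} ∩ {a, c, e, f, g, h, i, k, l, m} = {c, g, i}
So ⟦chair above l which rattled near f⟧ = {c, g, i}.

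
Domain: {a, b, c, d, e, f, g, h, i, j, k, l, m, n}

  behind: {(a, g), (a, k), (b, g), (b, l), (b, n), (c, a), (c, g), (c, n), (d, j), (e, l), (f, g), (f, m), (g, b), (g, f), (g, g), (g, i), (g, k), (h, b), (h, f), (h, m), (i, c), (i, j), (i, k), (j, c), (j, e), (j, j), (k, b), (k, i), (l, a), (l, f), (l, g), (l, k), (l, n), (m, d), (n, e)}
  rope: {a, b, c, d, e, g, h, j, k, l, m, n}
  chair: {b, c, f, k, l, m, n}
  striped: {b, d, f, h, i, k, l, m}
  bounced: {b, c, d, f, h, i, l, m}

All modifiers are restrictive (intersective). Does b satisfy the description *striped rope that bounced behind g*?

yes

⟦that bounced⟧ = ⟦bounced⟧ = {b, c, d, f, h, i, l, m}
⟦behind g⟧ = {x : ⟨x, g⟩ ∈ ⟦behind⟧} = {a, b, c, f, g, l}
⟦rope⟧ = {a, b, c, d, e, g, h, j, k, l, m, n}
… ∩ ⟦that bounced⟧ = {a, b, c, d, e, g, h, j, k, l, m, n} ∩ {b, c, d, f, h, i, l, m} = {b, c, d, h, l, m}
… ∩ ⟦behind g⟧ = {b, c, d, h, l, m} ∩ {a, b, c, f, g, l} = {b, c, l}
… ∩ ⟦striped⟧ = {b, c, l} ∩ {b, d, f, h, i, k, l, m} = {b, l}
⟦striped rope that bounced behind g⟧ = {b, l}; b ∈ this set.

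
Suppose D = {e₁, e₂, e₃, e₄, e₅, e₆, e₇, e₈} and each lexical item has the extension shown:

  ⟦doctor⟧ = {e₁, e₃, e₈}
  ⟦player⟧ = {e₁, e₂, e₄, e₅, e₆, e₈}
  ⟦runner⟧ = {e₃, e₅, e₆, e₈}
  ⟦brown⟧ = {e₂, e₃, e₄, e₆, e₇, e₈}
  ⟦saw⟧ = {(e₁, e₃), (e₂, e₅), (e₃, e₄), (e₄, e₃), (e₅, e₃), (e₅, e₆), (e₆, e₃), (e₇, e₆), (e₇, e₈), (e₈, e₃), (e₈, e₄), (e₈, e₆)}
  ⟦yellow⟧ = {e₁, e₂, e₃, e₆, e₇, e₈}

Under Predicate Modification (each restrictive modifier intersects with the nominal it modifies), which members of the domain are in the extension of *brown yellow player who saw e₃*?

⟦who saw e₃⟧ = {x : ⟨x, e₃⟩ ∈ ⟦saw⟧} = {e₁, e₄, e₅, e₆, e₈}
⟦player⟧ = {e₁, e₂, e₄, e₅, e₆, e₈}
… ∩ ⟦who saw e₃⟧ = {e₁, e₂, e₄, e₅, e₆, e₈} ∩ {e₁, e₄, e₅, e₆, e₈} = {e₁, e₄, e₅, e₆, e₈}
… ∩ ⟦brown⟧ = {e₁, e₄, e₅, e₆, e₈} ∩ {e₂, e₃, e₄, e₆, e₇, e₈} = {e₄, e₆, e₈}
… ∩ ⟦yellow⟧ = {e₄, e₆, e₈} ∩ {e₁, e₂, e₃, e₆, e₇, e₈} = {e₆, e₈}
So ⟦brown yellow player who saw e₃⟧ = {e₆, e₈}.

{e₆, e₈}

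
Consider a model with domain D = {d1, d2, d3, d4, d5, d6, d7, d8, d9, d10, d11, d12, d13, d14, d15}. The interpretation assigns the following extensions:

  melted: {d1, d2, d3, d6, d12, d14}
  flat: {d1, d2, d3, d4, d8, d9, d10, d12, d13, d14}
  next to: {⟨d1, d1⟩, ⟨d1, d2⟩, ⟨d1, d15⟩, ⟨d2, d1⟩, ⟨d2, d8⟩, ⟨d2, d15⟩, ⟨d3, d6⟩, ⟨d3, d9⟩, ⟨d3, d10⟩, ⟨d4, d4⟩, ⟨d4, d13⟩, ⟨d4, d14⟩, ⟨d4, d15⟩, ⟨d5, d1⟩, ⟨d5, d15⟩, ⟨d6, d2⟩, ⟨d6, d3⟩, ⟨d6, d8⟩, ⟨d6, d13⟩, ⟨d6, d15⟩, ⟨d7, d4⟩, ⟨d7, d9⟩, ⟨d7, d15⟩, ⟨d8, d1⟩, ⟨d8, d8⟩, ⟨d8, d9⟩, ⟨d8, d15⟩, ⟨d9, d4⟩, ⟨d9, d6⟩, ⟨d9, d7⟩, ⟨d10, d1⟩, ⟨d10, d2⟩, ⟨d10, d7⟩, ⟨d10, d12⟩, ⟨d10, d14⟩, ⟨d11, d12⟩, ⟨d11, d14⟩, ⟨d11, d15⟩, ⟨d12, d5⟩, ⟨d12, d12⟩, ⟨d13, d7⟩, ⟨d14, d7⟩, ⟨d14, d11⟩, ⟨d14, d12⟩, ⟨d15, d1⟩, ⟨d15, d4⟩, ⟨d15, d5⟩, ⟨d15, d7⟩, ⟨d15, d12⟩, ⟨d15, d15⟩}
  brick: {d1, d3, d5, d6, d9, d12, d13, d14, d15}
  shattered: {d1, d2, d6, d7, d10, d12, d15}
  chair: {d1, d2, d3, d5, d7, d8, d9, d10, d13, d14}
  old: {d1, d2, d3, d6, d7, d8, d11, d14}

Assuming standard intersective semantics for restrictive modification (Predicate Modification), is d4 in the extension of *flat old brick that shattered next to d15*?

no

⟦that shattered⟧ = ⟦shattered⟧ = {d1, d2, d6, d7, d10, d12, d15}
⟦next to d15⟧ = {x : ⟨x, d15⟩ ∈ ⟦next to⟧} = {d1, d2, d4, d5, d6, d7, d8, d11, d15}
⟦brick⟧ = {d1, d3, d5, d6, d9, d12, d13, d14, d15}
… ∩ ⟦that shattered⟧ = {d1, d3, d5, d6, d9, d12, d13, d14, d15} ∩ {d1, d2, d6, d7, d10, d12, d15} = {d1, d6, d12, d15}
… ∩ ⟦next to d15⟧ = {d1, d6, d12, d15} ∩ {d1, d2, d4, d5, d6, d7, d8, d11, d15} = {d1, d6, d15}
… ∩ ⟦flat⟧ = {d1, d6, d15} ∩ {d1, d2, d3, d4, d8, d9, d10, d12, d13, d14} = {d1}
… ∩ ⟦old⟧ = {d1} ∩ {d1, d2, d3, d6, d7, d8, d11, d14} = {d1}
⟦flat old brick that shattered next to d15⟧ = {d1}; d4 ∉ this set.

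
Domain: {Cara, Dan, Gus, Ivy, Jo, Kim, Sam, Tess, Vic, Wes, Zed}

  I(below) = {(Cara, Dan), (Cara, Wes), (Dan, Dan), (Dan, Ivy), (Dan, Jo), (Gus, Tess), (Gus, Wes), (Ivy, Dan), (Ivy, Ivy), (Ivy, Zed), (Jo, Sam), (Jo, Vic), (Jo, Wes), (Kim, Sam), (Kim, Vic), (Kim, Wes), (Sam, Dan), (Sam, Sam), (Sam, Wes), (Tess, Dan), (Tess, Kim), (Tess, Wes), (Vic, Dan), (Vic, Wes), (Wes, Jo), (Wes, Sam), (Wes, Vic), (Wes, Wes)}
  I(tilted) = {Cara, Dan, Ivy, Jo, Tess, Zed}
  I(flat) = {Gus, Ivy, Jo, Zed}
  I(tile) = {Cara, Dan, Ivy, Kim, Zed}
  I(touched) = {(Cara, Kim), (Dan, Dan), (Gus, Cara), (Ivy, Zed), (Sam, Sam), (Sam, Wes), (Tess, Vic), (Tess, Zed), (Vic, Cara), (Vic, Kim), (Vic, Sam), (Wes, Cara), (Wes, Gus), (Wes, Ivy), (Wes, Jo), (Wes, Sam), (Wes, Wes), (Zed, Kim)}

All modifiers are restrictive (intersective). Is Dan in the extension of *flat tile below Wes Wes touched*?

no

⟦below Wes⟧ = {x : ⟨x, Wes⟩ ∈ ⟦below⟧} = {Cara, Gus, Jo, Kim, Sam, Tess, Vic, Wes}
⟦Wes touched⟧ = {x : ⟨Wes, x⟩ ∈ ⟦touched⟧} = {Cara, Gus, Ivy, Jo, Sam, Wes}
⟦tile⟧ = {Cara, Dan, Ivy, Kim, Zed}
… ∩ ⟦below Wes⟧ = {Cara, Dan, Ivy, Kim, Zed} ∩ {Cara, Gus, Jo, Kim, Sam, Tess, Vic, Wes} = {Cara, Kim}
… ∩ ⟦Wes touched⟧ = {Cara, Kim} ∩ {Cara, Gus, Ivy, Jo, Sam, Wes} = {Cara}
… ∩ ⟦flat⟧ = {Cara} ∩ {Gus, Ivy, Jo, Zed} = ∅
⟦flat tile below Wes Wes touched⟧ = ∅; Dan ∉ this set.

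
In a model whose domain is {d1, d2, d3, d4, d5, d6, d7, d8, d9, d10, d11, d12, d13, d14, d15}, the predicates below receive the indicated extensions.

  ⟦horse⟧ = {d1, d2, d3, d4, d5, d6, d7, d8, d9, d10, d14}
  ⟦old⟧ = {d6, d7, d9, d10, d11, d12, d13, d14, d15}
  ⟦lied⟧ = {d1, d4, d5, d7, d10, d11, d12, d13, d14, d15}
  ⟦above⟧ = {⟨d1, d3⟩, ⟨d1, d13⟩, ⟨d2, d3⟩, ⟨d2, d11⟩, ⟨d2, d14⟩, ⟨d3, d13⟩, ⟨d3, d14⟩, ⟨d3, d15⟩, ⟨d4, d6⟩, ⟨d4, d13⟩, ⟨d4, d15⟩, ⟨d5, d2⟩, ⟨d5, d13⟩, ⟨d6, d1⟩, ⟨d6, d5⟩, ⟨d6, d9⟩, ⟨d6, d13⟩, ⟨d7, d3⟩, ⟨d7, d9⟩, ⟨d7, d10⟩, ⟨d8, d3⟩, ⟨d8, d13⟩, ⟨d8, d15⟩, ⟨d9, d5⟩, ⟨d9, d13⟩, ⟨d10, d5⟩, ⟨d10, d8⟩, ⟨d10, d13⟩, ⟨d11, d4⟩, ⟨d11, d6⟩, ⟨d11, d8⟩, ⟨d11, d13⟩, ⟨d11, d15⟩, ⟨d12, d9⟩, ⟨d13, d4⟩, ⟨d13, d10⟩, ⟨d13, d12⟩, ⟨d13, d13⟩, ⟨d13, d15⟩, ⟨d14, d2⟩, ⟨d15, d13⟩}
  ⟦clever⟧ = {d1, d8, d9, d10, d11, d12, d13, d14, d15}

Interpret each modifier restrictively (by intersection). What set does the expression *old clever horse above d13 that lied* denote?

⟦above d13⟧ = {x : ⟨x, d13⟩ ∈ ⟦above⟧} = {d1, d3, d4, d5, d6, d8, d9, d10, d11, d13, d15}
⟦that lied⟧ = ⟦lied⟧ = {d1, d4, d5, d7, d10, d11, d12, d13, d14, d15}
⟦horse⟧ = {d1, d2, d3, d4, d5, d6, d7, d8, d9, d10, d14}
… ∩ ⟦above d13⟧ = {d1, d2, d3, d4, d5, d6, d7, d8, d9, d10, d14} ∩ {d1, d3, d4, d5, d6, d8, d9, d10, d11, d13, d15} = {d1, d3, d4, d5, d6, d8, d9, d10}
… ∩ ⟦that lied⟧ = {d1, d3, d4, d5, d6, d8, d9, d10} ∩ {d1, d4, d5, d7, d10, d11, d12, d13, d14, d15} = {d1, d4, d5, d10}
… ∩ ⟦old⟧ = {d1, d4, d5, d10} ∩ {d6, d7, d9, d10, d11, d12, d13, d14, d15} = {d10}
… ∩ ⟦clever⟧ = {d10} ∩ {d1, d8, d9, d10, d11, d12, d13, d14, d15} = {d10}
So ⟦old clever horse above d13 that lied⟧ = {d10}.

{d10}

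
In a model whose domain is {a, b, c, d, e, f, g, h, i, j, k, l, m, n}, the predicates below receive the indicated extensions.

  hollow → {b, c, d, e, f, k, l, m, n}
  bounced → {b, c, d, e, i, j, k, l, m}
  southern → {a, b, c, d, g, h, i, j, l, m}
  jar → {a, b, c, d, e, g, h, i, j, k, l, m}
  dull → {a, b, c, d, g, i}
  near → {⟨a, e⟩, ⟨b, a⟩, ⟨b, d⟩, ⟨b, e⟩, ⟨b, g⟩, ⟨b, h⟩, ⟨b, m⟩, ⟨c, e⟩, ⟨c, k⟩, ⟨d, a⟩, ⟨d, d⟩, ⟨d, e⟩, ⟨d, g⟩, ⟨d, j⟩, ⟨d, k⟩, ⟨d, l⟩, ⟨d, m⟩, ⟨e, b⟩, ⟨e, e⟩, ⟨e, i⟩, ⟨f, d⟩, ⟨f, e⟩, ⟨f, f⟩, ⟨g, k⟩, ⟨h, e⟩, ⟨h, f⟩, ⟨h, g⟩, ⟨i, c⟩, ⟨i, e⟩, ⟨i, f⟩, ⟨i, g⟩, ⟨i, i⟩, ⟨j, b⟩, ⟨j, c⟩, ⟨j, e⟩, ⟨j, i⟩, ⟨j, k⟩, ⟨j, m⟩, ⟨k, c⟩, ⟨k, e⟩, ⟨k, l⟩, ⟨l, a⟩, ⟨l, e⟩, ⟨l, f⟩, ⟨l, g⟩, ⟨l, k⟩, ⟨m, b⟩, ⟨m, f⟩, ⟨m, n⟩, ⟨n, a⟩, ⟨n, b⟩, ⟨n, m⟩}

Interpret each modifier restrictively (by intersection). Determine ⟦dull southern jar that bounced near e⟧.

{b, c, d, i}

⟦that bounced⟧ = ⟦bounced⟧ = {b, c, d, e, i, j, k, l, m}
⟦near e⟧ = {x : ⟨x, e⟩ ∈ ⟦near⟧} = {a, b, c, d, e, f, h, i, j, k, l}
⟦jar⟧ = {a, b, c, d, e, g, h, i, j, k, l, m}
… ∩ ⟦that bounced⟧ = {a, b, c, d, e, g, h, i, j, k, l, m} ∩ {b, c, d, e, i, j, k, l, m} = {b, c, d, e, i, j, k, l, m}
… ∩ ⟦near e⟧ = {b, c, d, e, i, j, k, l, m} ∩ {a, b, c, d, e, f, h, i, j, k, l} = {b, c, d, e, i, j, k, l}
… ∩ ⟦dull⟧ = {b, c, d, e, i, j, k, l} ∩ {a, b, c, d, g, i} = {b, c, d, i}
… ∩ ⟦southern⟧ = {b, c, d, i} ∩ {a, b, c, d, g, h, i, j, l, m} = {b, c, d, i}
So ⟦dull southern jar that bounced near e⟧ = {b, c, d, i}.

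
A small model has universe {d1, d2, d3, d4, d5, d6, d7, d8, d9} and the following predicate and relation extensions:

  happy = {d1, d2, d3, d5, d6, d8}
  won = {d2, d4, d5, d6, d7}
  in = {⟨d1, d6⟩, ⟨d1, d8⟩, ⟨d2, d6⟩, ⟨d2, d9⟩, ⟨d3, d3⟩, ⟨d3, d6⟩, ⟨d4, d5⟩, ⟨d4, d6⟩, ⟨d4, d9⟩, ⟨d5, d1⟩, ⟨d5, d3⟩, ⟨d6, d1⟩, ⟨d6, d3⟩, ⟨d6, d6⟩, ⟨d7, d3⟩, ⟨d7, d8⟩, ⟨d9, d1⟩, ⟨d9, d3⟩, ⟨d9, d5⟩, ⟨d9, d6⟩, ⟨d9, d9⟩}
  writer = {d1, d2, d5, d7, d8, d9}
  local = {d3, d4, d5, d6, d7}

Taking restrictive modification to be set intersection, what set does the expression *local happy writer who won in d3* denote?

{d5}

⟦who won⟧ = ⟦won⟧ = {d2, d4, d5, d6, d7}
⟦in d3⟧ = {x : ⟨x, d3⟩ ∈ ⟦in⟧} = {d3, d5, d6, d7, d9}
⟦writer⟧ = {d1, d2, d5, d7, d8, d9}
… ∩ ⟦who won⟧ = {d1, d2, d5, d7, d8, d9} ∩ {d2, d4, d5, d6, d7} = {d2, d5, d7}
… ∩ ⟦in d3⟧ = {d2, d5, d7} ∩ {d3, d5, d6, d7, d9} = {d5, d7}
… ∩ ⟦local⟧ = {d5, d7} ∩ {d3, d4, d5, d6, d7} = {d5, d7}
… ∩ ⟦happy⟧ = {d5, d7} ∩ {d1, d2, d3, d5, d6, d8} = {d5}
So ⟦local happy writer who won in d3⟧ = {d5}.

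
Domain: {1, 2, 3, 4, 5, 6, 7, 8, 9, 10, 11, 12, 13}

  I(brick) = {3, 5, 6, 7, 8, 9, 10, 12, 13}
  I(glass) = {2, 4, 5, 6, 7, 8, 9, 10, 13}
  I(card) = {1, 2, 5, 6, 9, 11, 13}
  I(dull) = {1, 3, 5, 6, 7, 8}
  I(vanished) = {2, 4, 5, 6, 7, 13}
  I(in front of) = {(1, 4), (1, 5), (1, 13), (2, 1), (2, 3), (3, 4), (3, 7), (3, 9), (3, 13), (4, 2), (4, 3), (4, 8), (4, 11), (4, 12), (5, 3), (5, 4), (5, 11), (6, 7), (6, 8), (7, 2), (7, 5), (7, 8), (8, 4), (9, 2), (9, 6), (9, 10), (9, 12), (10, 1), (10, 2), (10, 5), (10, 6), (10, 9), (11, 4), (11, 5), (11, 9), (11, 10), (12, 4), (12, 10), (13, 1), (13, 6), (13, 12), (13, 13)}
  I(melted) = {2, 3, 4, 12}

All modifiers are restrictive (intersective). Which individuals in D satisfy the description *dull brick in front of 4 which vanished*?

{5}

⟦in front of 4⟧ = {x : ⟨x, 4⟩ ∈ ⟦in front of⟧} = {1, 3, 5, 8, 11, 12}
⟦which vanished⟧ = ⟦vanished⟧ = {2, 4, 5, 6, 7, 13}
⟦brick⟧ = {3, 5, 6, 7, 8, 9, 10, 12, 13}
… ∩ ⟦in front of 4⟧ = {3, 5, 6, 7, 8, 9, 10, 12, 13} ∩ {1, 3, 5, 8, 11, 12} = {3, 5, 8, 12}
… ∩ ⟦which vanished⟧ = {3, 5, 8, 12} ∩ {2, 4, 5, 6, 7, 13} = {5}
… ∩ ⟦dull⟧ = {5} ∩ {1, 3, 5, 6, 7, 8} = {5}
So ⟦dull brick in front of 4 which vanished⟧ = {5}.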